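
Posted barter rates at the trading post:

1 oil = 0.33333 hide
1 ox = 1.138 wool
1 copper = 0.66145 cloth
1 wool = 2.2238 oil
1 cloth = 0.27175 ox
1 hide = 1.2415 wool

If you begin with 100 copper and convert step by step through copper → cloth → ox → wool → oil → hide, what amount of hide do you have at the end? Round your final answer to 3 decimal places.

100 copper × 0.66145 = 66.145 cloth
66.145 cloth × 0.27175 = 17.97490375 ox
17.97490375 ox × 1.138 = 20.4554404675 wool
20.4554404675 wool × 2.2238 = 45.4888085116265 oil
45.4888085116265 oil × 0.33333 = 15.162784541180461245 hide

15.163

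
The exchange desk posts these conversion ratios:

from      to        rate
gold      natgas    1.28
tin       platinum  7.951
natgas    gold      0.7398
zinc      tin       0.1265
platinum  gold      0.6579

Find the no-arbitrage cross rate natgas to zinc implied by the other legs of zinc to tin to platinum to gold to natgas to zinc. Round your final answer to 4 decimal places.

1.1806

Known legs of the cycle: 0.1265 × 7.951 × 0.6579 × 1.28 = 0.846997512768
For no arbitrage the full-cycle product must be 1, so the missing rate is 1 / 0.846997512768 ≈ 1.180641.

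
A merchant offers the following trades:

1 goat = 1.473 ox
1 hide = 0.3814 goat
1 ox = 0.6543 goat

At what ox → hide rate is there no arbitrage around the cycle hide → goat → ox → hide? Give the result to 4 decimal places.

Known legs of the cycle: 0.3814 × 1.473 = 0.5618022
For no arbitrage the full-cycle product must be 1, so the missing rate is 1 / 0.5618022 ≈ 1.779986.

1.7800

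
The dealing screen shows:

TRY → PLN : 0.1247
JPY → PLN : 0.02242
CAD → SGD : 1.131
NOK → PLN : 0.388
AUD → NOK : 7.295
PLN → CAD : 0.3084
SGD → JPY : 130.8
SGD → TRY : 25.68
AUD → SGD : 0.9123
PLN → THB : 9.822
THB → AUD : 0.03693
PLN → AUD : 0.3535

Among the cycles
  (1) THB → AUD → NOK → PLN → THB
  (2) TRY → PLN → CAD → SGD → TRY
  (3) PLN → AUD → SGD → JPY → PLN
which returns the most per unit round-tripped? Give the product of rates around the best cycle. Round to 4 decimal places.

(1) 0.03693 × 7.295 × 0.388 × 9.822 = 1.02668
(2) 0.1247 × 0.3084 × 1.131 × 25.68 = 1.11696
(3) 0.3535 × 0.9123 × 130.8 × 0.02242 = 0.94574
Highest is cycle (2) at 1.1170 (>1, arbitrage).

1.1170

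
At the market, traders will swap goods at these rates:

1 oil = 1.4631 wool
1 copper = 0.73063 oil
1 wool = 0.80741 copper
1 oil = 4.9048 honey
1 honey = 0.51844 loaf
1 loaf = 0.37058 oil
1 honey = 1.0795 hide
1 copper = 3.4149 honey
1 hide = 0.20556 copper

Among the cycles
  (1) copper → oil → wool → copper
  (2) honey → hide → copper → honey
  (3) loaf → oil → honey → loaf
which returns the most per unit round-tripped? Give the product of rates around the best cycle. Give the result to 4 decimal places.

0.9423

(1) 0.73063 × 1.4631 × 0.80741 = 0.86311
(2) 1.0795 × 0.20556 × 3.4149 = 0.75777
(3) 0.37058 × 4.9048 × 0.51844 = 0.94233
Highest is cycle (3) at 0.9423 (≤1, no arbitrage).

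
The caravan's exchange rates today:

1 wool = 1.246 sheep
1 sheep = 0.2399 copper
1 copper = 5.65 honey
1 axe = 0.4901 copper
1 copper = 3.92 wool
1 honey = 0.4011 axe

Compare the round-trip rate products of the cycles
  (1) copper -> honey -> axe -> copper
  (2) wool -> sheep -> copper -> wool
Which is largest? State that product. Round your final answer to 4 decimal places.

(1) 5.65 × 0.4011 × 0.4901 = 1.11067
(2) 1.246 × 0.2399 × 3.92 = 1.17175
Highest is cycle (2) at 1.1717 (>1, arbitrage).

1.1717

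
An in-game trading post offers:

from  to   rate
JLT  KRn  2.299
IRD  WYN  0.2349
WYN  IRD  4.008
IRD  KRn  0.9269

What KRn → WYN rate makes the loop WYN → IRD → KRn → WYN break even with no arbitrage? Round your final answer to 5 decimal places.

Known legs of the cycle: 4.008 × 0.9269 = 3.7150152
For no arbitrage the full-cycle product must be 1, so the missing rate is 1 / 3.7150152 ≈ 0.2691779.

0.26918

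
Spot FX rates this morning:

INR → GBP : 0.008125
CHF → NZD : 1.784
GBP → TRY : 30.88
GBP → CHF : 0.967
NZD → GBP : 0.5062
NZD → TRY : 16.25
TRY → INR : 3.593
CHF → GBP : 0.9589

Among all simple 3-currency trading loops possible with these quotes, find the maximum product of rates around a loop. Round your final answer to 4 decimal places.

TRY→INR→GBP→TRY: 3.593 × 0.008125 × 30.88 = 0.90148
CHF→NZD→GBP→CHF: 1.784 × 0.5062 × 0.967 = 0.87326
Maximum is TRY→INR→GBP→TRY at 0.9015; no arbitrage — every cycle loses value.

0.9015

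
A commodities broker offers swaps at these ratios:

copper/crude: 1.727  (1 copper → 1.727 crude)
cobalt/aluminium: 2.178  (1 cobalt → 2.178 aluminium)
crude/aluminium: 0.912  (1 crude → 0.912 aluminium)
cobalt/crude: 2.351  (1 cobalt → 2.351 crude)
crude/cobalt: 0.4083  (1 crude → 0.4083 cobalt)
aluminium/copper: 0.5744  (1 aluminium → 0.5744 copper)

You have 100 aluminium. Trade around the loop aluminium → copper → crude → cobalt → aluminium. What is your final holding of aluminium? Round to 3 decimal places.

88.215

100 aluminium × 0.5744 = 57.44 copper
57.44 copper × 1.727 = 99.19888 crude
99.19888 crude × 0.4083 = 40.502902704 cobalt
40.502902704 cobalt × 2.178 = 88.215322089312 aluminium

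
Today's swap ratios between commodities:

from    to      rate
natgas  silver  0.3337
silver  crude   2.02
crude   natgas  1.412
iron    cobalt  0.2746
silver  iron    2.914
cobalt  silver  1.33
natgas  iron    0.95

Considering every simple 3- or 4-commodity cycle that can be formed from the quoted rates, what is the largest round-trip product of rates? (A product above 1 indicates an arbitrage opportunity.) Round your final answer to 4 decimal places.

cobalt→silver→iron→cobalt: 1.33 × 2.914 × 0.2746 = 1.06425
natgas→silver→crude→natgas: 0.3337 × 2.02 × 1.412 = 0.95179
Maximum is cobalt→silver→iron→cobalt at 1.0642; arbitrage exists.

1.0642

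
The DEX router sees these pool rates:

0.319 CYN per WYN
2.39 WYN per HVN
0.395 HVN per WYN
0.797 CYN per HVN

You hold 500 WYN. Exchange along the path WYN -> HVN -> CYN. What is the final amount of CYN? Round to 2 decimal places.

500 WYN × 0.395 = 197.5 HVN
197.5 HVN × 0.797 = 157.4075 CYN

157.41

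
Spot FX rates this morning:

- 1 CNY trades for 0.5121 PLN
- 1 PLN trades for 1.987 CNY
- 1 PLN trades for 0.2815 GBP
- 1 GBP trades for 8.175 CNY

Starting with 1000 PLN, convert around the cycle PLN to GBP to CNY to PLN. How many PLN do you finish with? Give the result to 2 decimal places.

1178.48

1000 PLN × 0.2815 = 281.5 GBP
281.5 GBP × 8.175 = 2301.2625 CNY
2301.2625 CNY × 0.5121 = 1178.47652625 PLN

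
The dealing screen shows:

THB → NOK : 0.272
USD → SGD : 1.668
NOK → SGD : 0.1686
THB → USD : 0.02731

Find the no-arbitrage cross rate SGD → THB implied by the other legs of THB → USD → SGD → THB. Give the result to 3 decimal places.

21.952

Known legs of the cycle: 0.02731 × 1.668 = 0.04555308
For no arbitrage the full-cycle product must be 1, so the missing rate is 1 / 0.04555308 ≈ 21.95241.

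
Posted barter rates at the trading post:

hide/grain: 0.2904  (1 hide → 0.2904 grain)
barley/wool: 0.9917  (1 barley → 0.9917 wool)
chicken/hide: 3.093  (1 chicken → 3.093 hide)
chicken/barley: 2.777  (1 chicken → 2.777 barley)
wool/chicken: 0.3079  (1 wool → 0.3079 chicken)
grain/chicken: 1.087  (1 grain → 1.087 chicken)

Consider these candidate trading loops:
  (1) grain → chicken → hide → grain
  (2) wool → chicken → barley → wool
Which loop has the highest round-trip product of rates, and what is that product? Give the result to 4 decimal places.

(1) 1.087 × 3.093 × 0.2904 = 0.97635
(2) 0.3079 × 2.777 × 0.9917 = 0.84794
Highest is cycle (1) at 0.9764 (≤1, no arbitrage).

0.9764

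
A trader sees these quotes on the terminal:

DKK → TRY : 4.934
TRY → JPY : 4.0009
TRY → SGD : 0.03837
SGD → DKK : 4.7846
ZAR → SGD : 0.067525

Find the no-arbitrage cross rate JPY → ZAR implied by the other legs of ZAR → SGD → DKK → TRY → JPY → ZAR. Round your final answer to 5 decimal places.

Known legs of the cycle: 0.067525 × 4.7846 × 4.934 × 4.0009 = 6.377743819198669
For no arbitrage the full-cycle product must be 1, so the missing rate is 1 / 6.377743819198669 ≈ 0.1567953.

0.15680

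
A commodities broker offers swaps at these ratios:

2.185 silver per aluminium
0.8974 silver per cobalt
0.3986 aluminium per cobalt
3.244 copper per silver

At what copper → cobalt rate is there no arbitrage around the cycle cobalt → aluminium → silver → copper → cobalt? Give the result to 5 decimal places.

0.35394

Known legs of the cycle: 0.3986 × 2.185 × 3.244 = 2.825332604
For no arbitrage the full-cycle product must be 1, so the missing rate is 1 / 2.825332604 ≈ 0.3539406.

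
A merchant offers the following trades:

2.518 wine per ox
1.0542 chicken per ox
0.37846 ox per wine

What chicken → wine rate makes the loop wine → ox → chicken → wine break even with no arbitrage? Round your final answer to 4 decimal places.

Known legs of the cycle: 0.37846 × 1.0542 = 0.398972532
For no arbitrage the full-cycle product must be 1, so the missing rate is 1 / 0.398972532 ≈ 2.506438.

2.5064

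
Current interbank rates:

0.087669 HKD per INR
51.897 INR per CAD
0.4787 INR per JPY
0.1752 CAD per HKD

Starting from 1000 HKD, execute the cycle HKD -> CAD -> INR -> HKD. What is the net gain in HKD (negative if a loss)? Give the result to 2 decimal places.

1000 HKD × 0.1752 = 175.2 CAD
175.2 CAD × 51.897 = 9092.3544 INR
9092.3544 INR × 0.087669 = 797.1176178936 HKD
Net change: 797.1176178936 − 1000 = -202.8823821064 HKD

-202.88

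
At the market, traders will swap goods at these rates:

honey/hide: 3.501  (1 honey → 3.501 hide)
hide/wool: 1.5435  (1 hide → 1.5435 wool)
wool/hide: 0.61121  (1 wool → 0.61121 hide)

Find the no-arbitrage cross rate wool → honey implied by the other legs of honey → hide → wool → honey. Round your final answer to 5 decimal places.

0.18506

Known legs of the cycle: 3.501 × 1.5435 = 5.4037935
For no arbitrage the full-cycle product must be 1, so the missing rate is 1 / 5.4037935 ≈ 0.1850552.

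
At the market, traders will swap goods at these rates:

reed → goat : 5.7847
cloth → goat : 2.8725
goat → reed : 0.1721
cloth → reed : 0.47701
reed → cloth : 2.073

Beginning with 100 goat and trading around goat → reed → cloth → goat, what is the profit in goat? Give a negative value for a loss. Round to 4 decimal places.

100 goat × 0.1721 = 17.21 reed
17.21 reed × 2.073 = 35.67633 cloth
35.67633 cloth × 2.8725 = 102.480257925 goat
Net change: 102.480257925 − 100 = 2.480257925 goat

2.4803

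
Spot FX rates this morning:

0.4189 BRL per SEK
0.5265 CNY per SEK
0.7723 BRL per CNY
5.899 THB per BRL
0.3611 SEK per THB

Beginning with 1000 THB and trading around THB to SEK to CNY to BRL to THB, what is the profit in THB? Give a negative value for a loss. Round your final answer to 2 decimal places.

1000 THB × 0.3611 = 361.1 SEK
361.1 SEK × 0.5265 = 190.11915 CNY
190.11915 CNY × 0.7723 = 146.829019545 BRL
146.829019545 BRL × 5.899 = 866.144386295955 THB
Net change: 866.144386295955 − 1000 = -133.855613704045 THB

-133.86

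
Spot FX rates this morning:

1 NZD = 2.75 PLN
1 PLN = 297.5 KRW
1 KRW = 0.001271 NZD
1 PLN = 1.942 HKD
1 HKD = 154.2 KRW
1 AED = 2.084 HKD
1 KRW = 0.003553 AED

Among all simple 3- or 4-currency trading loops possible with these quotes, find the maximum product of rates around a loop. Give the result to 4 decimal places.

AED→HKD→KRW→AED: 2.084 × 154.2 × 0.003553 = 1.14177
PLN→HKD→KRW→NZD→PLN: 1.942 × 154.2 × 0.001271 × 2.75 = 1.04667
PLN→KRW→NZD→PLN: 297.5 × 0.001271 × 2.75 = 1.03984
Maximum is AED→HKD→KRW→AED at 1.1418; arbitrage exists.

1.1418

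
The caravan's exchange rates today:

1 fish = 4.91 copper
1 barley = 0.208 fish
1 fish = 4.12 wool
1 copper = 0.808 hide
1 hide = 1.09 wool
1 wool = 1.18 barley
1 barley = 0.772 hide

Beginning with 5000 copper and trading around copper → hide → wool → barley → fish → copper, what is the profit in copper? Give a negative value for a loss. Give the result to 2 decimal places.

5000 copper × 0.808 = 4040 hide
4040 hide × 1.09 = 4403.6 wool
4403.6 wool × 1.18 = 5196.248 barley
5196.248 barley × 0.208 = 1080.819584 fish
1080.819584 fish × 4.91 = 5306.82415744 copper
Net change: 5306.82415744 − 5000 = 306.82415744 copper

306.82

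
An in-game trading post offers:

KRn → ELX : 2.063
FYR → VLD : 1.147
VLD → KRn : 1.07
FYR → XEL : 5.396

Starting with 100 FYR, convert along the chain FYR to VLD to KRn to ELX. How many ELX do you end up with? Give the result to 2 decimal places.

100 FYR × 1.147 = 114.7 VLD
114.7 VLD × 1.07 = 122.729 KRn
122.729 KRn × 2.063 = 253.189927 ELX

253.19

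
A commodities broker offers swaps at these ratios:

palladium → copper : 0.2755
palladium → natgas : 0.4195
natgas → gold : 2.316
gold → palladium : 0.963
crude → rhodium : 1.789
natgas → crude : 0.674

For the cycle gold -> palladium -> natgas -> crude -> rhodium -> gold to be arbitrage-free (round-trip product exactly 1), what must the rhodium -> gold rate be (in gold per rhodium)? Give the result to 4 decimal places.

Known legs of the cycle: 0.963 × 0.4195 × 0.674 × 1.789 = 0.487111619601
For no arbitrage the full-cycle product must be 1, so the missing rate is 1 / 0.487111619601 ≈ 2.052918.

2.0529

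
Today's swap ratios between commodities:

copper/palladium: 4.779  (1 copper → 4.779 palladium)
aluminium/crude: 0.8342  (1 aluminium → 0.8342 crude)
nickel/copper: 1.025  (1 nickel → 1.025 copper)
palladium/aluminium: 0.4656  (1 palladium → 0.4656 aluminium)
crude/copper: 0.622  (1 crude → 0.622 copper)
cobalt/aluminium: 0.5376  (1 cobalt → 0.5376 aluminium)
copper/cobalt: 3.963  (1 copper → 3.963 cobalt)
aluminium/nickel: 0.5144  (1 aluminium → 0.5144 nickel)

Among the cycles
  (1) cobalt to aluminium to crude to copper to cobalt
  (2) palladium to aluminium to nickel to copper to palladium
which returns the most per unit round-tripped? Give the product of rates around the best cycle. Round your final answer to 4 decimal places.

(1) 0.5376 × 0.8342 × 0.622 × 3.963 = 1.10546
(2) 0.4656 × 0.5144 × 1.025 × 4.779 = 1.17321
Highest is cycle (2) at 1.1732 (>1, arbitrage).

1.1732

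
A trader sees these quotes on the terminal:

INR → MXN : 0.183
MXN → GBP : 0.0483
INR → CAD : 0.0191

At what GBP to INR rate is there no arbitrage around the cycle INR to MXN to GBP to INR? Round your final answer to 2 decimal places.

113.14

Known legs of the cycle: 0.183 × 0.0483 = 0.0088389
For no arbitrage the full-cycle product must be 1, so the missing rate is 1 / 0.0088389 ≈ 113.1362.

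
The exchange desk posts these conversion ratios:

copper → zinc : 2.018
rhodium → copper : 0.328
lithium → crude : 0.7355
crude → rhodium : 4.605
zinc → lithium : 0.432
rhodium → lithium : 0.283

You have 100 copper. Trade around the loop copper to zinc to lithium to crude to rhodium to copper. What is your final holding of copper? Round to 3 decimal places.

100 copper × 2.018 = 201.8 zinc
201.8 zinc × 0.432 = 87.1776 lithium
87.1776 lithium × 0.7355 = 64.1191248 crude
64.1191248 crude × 4.605 = 295.268569704 rhodium
295.268569704 rhodium × 0.328 = 96.848090862912 copper

96.848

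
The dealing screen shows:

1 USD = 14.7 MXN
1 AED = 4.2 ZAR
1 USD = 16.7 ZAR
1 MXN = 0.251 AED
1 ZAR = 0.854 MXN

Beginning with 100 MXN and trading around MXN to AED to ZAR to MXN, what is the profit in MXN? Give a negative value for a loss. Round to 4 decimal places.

100 MXN × 0.251 = 25.1 AED
25.1 AED × 4.2 = 105.42 ZAR
105.42 ZAR × 0.854 = 90.02868 MXN
Net change: 90.02868 − 100 = -9.97132 MXN

-9.9713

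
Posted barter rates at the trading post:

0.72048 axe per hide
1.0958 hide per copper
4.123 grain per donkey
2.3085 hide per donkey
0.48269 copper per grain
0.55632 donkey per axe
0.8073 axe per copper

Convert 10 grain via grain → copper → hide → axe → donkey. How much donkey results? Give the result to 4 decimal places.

2.1201

10 grain × 0.48269 = 4.8269 copper
4.8269 copper × 1.0958 = 5.28931702 hide
5.28931702 hide × 0.72048 = 3.8108471265696 axe
3.8108471265696 axe × 0.55632 = 2.120050473453199872 donkey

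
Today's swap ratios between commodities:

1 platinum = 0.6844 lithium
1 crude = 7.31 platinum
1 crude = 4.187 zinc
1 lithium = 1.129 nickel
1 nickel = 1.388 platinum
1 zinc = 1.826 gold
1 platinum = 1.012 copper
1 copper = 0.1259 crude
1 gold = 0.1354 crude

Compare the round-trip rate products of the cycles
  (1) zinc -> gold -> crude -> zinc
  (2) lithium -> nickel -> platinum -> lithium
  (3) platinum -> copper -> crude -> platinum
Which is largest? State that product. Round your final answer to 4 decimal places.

(1) 1.826 × 0.1354 × 4.187 = 1.03520
(2) 1.129 × 1.388 × 0.6844 = 1.07249
(3) 1.012 × 0.1259 × 7.31 = 0.93137
Highest is cycle (2) at 1.0725 (>1, arbitrage).

1.0725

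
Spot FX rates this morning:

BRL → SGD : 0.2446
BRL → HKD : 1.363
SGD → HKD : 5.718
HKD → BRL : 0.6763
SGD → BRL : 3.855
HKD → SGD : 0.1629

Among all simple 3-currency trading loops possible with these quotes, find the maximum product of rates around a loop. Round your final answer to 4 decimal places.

0.9459

SGD→HKD→BRL→SGD: 5.718 × 0.6763 × 0.2446 = 0.94589
SGD→BRL→HKD→SGD: 3.855 × 1.363 × 0.1629 = 0.85594
Maximum is SGD→HKD→BRL→SGD at 0.9459; no arbitrage — every cycle loses value.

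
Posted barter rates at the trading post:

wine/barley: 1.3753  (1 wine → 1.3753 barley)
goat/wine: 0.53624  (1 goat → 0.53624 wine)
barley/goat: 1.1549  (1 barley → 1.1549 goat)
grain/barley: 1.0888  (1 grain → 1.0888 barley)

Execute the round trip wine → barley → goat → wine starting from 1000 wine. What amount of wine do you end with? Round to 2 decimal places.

851.73

1000 wine × 1.3753 = 1375.3 barley
1375.3 barley × 1.1549 = 1588.33397 goat
1588.33397 goat × 0.53624 = 851.7282080728 wine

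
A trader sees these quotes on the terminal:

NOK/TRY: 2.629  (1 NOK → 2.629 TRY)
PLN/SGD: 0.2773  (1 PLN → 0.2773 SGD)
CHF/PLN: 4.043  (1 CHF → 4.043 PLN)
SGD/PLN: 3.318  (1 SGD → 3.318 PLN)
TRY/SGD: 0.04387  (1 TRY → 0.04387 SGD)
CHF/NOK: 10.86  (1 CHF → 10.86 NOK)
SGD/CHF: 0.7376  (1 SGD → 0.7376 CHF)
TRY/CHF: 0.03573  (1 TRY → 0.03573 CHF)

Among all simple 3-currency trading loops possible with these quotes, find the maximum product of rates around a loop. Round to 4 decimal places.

CHF→NOK→TRY→CHF: 10.86 × 2.629 × 0.03573 = 1.02013
SGD→CHF→PLN→SGD: 0.7376 × 4.043 × 0.2773 = 0.82694
Maximum is CHF→NOK→TRY→CHF at 1.0201; arbitrage exists.

1.0201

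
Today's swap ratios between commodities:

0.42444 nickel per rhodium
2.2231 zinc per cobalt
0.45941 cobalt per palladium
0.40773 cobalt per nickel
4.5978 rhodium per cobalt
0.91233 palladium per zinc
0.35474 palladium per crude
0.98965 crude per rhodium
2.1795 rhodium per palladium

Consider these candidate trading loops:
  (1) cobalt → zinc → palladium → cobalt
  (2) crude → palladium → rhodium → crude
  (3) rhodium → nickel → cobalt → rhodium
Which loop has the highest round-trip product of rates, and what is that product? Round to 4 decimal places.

(1) 2.2231 × 0.91233 × 0.45941 = 0.93178
(2) 0.35474 × 2.1795 × 0.98965 = 0.76515
(3) 0.42444 × 0.40773 × 4.5978 = 0.79568
Highest is cycle (1) at 0.9318 (≤1, no arbitrage).

0.9318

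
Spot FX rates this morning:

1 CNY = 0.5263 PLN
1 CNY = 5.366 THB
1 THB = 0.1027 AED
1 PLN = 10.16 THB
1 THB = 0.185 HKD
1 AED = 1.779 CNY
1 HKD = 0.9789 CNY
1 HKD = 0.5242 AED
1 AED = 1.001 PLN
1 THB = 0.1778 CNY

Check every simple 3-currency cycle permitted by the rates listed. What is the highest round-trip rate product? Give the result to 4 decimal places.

1.0445

AED→PLN→THB→AED: 1.001 × 10.16 × 0.1027 = 1.04448
AED→CNY→THB→AED: 1.779 × 5.366 × 0.1027 = 0.98039
THB→HKD→CNY→THB: 0.185 × 0.9789 × 5.366 = 0.97176
THB→CNY→PLN→THB: 0.1778 × 0.5263 × 10.16 = 0.95073
Maximum is AED→PLN→THB→AED at 1.0445; arbitrage exists.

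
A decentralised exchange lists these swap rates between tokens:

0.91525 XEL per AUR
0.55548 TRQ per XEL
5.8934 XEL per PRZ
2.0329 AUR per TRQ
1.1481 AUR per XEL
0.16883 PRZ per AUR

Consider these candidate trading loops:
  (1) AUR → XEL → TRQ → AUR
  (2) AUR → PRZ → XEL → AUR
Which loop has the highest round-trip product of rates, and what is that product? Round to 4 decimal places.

(1) 0.91525 × 0.55548 × 2.0329 = 1.03353
(2) 0.16883 × 5.8934 × 1.1481 = 1.14234
Highest is cycle (2) at 1.1423 (>1, arbitrage).

1.1423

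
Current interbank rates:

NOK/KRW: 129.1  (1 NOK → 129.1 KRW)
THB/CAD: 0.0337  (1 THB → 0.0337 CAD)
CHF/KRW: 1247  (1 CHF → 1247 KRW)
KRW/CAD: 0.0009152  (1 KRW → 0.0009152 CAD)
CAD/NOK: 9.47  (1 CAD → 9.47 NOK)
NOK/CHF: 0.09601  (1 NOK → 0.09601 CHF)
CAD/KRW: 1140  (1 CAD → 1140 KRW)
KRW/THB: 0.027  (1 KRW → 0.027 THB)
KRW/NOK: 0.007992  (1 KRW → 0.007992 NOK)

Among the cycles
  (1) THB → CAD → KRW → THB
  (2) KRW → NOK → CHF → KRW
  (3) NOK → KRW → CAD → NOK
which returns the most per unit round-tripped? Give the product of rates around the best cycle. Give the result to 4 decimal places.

1.1189

(1) 0.0337 × 1140 × 0.027 = 1.03729
(2) 0.007992 × 0.09601 × 1247 = 0.95684
(3) 129.1 × 0.0009152 × 9.47 = 1.11890
Highest is cycle (3) at 1.1189 (>1, arbitrage).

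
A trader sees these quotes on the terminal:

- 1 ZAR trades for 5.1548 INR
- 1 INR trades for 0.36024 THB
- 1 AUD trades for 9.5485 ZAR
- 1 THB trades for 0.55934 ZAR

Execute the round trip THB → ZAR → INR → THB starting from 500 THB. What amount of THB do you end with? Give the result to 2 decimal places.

519.34

500 THB × 0.55934 = 279.67 ZAR
279.67 ZAR × 5.1548 = 1441.642916 INR
1441.642916 INR × 0.36024 = 519.33744405984 THB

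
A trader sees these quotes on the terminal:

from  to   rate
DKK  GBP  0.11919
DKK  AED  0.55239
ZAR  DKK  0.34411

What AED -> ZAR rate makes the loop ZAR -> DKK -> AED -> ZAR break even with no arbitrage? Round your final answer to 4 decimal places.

Known legs of the cycle: 0.34411 × 0.55239 = 0.1900829229
For no arbitrage the full-cycle product must be 1, so the missing rate is 1 / 0.1900829229 ≈ 5.260862.

5.2609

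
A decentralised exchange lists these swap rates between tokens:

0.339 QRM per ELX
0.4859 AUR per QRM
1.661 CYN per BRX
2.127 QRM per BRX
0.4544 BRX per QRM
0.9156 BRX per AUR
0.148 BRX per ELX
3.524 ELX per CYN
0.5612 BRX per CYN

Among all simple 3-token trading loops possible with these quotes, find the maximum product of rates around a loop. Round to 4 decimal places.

AUR→BRX→QRM→AUR: 0.9156 × 2.127 × 0.4859 = 0.94628
BRX→CYN→ELX→BRX: 1.661 × 3.524 × 0.148 = 0.86630
Maximum is AUR→BRX→QRM→AUR at 0.9463; no arbitrage — every cycle loses value.

0.9463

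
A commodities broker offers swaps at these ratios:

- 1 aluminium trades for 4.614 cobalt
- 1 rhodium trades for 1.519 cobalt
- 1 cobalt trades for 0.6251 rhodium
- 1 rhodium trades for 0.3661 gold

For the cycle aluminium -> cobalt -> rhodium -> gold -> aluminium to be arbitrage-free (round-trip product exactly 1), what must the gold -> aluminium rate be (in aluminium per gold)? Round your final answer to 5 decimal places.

0.94705

Known legs of the cycle: 4.614 × 0.6251 × 0.3661 = 1.05590979354
For no arbitrage the full-cycle product must be 1, so the missing rate is 1 / 1.05590979354 ≈ 0.9470506.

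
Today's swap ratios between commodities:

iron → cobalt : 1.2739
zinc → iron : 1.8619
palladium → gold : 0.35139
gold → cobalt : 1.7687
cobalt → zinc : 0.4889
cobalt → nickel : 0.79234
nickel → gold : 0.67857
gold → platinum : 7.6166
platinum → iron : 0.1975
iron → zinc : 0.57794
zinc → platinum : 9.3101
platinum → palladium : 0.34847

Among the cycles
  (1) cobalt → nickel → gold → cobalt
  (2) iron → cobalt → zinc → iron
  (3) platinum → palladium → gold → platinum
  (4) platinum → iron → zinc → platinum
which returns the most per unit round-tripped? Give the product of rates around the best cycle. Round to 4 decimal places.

(1) 0.79234 × 0.67857 × 1.7687 = 0.95096
(2) 1.2739 × 0.4889 × 1.8619 = 1.15961
(3) 0.34847 × 0.35139 × 7.6166 = 0.93264
(4) 0.1975 × 0.57794 × 9.3101 = 1.06268
Highest is cycle (2) at 1.1596 (>1, arbitrage).

1.1596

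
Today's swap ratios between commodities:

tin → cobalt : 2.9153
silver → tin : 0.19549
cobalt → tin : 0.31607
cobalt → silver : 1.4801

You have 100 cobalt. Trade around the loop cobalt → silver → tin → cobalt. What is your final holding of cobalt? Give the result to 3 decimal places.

84.353

100 cobalt × 1.4801 = 148.01 silver
148.01 silver × 0.19549 = 28.9344749 tin
28.9344749 tin × 2.9153 = 84.35267467597 cobalt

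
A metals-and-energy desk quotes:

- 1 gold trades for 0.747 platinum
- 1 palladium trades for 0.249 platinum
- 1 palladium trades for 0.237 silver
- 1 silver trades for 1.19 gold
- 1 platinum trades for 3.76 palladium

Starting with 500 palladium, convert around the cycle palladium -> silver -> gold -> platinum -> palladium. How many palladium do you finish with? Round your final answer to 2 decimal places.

396.07

500 palladium × 0.237 = 118.5 silver
118.5 silver × 1.19 = 141.015 gold
141.015 gold × 0.747 = 105.338205 platinum
105.338205 platinum × 3.76 = 396.0716508 palladium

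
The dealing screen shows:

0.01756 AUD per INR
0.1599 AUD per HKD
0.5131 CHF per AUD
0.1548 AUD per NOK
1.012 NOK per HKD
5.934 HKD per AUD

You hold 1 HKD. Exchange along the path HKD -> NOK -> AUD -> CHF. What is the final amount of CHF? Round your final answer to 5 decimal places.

1 HKD × 1.012 = 1.012 NOK
1.012 NOK × 0.1548 = 0.1566576 AUD
0.1566576 AUD × 0.5131 = 0.08038101456 CHF

0.08038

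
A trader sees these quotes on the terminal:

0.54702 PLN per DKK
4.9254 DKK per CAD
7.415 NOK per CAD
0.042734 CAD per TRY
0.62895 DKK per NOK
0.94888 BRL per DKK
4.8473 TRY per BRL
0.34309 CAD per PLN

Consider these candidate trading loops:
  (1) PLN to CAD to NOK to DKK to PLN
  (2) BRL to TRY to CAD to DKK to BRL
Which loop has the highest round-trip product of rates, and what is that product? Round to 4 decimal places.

(1) 0.34309 × 7.415 × 0.62895 × 0.54702 = 0.87526
(2) 4.8473 × 0.042734 × 4.9254 × 0.94888 = 0.96811
Highest is cycle (2) at 0.9681 (≤1, no arbitrage).

0.9681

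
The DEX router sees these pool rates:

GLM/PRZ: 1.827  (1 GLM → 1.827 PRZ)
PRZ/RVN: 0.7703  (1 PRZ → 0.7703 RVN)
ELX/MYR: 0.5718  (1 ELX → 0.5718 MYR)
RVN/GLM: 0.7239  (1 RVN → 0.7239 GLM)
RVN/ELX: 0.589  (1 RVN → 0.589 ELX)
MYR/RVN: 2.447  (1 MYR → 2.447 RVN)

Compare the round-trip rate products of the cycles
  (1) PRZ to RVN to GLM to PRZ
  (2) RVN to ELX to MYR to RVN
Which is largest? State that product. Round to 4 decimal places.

1.0188

(1) 0.7703 × 0.7239 × 1.827 = 1.01877
(2) 0.589 × 0.5718 × 2.447 = 0.82413
Highest is cycle (1) at 1.0188 (>1, arbitrage).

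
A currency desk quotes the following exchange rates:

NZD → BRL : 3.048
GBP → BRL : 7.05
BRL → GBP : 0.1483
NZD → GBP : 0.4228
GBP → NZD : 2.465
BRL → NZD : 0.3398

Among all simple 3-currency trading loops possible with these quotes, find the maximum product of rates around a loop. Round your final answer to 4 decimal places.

NZD→BRL→GBP→NZD: 3.048 × 0.1483 × 2.465 = 1.11423
NZD→GBP→BRL→NZD: 0.4228 × 7.05 × 0.3398 = 1.01286
Maximum is NZD→BRL→GBP→NZD at 1.1142; arbitrage exists.

1.1142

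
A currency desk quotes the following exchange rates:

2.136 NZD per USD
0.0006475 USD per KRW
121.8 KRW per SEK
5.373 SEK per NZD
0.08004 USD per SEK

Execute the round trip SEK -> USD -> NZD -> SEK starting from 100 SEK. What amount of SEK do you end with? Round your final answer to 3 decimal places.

91.860

100 SEK × 0.08004 = 8.004 USD
8.004 USD × 2.136 = 17.096544 NZD
17.096544 NZD × 5.373 = 91.859730912 SEK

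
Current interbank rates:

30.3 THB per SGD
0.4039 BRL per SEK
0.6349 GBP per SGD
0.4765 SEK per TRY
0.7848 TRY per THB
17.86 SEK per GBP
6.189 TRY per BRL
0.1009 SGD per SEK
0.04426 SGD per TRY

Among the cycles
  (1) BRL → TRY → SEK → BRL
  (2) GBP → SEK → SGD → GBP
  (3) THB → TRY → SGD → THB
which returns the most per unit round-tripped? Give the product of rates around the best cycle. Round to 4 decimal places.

(1) 6.189 × 0.4765 × 0.4039 = 1.19112
(2) 17.86 × 0.1009 × 0.6349 = 1.14414
(3) 0.7848 × 0.04426 × 30.3 = 1.05248
Highest is cycle (1) at 1.1911 (>1, arbitrage).

1.1911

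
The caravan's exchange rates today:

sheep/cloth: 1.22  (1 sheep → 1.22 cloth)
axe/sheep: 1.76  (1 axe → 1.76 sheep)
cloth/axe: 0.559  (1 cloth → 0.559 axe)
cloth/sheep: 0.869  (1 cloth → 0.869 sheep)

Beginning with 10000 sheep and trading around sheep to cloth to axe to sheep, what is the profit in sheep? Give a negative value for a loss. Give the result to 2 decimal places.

2002.85

10000 sheep × 1.22 = 12200 cloth
12200 cloth × 0.559 = 6819.8 axe
6819.8 axe × 1.76 = 12002.848 sheep
Net change: 12002.848 − 10000 = 2002.848 sheep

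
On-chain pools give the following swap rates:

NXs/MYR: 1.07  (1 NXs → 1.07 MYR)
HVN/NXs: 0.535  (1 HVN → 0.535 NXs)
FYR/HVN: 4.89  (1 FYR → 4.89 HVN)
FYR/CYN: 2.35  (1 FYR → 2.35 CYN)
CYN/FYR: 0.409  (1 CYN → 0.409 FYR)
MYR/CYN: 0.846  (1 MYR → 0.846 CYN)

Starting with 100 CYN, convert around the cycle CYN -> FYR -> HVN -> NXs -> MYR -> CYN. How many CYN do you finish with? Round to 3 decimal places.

96.859

100 CYN × 0.409 = 40.9 FYR
40.9 FYR × 4.89 = 200.001 HVN
200.001 HVN × 0.535 = 107.000535 NXs
107.000535 NXs × 1.07 = 114.49057245 MYR
114.49057245 MYR × 0.846 = 96.8590242927 CYN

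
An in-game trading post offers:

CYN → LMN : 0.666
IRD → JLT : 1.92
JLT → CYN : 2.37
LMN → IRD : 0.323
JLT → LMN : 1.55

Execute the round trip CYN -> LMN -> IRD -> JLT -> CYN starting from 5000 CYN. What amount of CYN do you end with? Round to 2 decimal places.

5000 CYN × 0.666 = 3330 LMN
3330 LMN × 0.323 = 1075.59 IRD
1075.59 IRD × 1.92 = 2065.1328 JLT
2065.1328 JLT × 2.37 = 4894.364736 CYN

4894.36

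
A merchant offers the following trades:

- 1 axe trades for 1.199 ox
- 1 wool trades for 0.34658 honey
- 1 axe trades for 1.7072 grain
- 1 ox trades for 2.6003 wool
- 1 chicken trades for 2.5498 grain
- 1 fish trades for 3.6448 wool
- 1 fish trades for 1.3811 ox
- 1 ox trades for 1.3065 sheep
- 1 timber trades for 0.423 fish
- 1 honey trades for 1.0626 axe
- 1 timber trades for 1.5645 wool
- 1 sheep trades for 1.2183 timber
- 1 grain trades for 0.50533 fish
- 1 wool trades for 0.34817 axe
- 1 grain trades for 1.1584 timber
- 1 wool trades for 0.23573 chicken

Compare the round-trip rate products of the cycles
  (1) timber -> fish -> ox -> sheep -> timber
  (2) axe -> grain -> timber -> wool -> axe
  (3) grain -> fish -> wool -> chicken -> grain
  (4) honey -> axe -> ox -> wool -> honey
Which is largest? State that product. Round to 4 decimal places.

1.1482

(1) 0.423 × 1.3811 × 1.3065 × 1.2183 = 0.92988
(2) 1.7072 × 1.1584 × 1.5645 × 0.34817 = 1.07723
(3) 0.50533 × 3.6448 × 0.23573 × 2.5498 = 1.10706
(4) 1.0626 × 1.199 × 2.6003 × 0.34658 = 1.14820
Highest is cycle (4) at 1.1482 (>1, arbitrage).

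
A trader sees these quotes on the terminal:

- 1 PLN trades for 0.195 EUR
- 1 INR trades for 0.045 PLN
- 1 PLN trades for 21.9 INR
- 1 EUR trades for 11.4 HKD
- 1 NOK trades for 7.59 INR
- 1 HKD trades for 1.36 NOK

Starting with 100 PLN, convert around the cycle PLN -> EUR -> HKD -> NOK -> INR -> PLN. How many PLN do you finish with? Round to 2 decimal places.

100 PLN × 0.195 = 19.5 EUR
19.5 EUR × 11.4 = 222.3 HKD
222.3 HKD × 1.36 = 302.328 NOK
302.328 NOK × 7.59 = 2294.66952 INR
2294.66952 INR × 0.045 = 103.2601284 PLN

103.26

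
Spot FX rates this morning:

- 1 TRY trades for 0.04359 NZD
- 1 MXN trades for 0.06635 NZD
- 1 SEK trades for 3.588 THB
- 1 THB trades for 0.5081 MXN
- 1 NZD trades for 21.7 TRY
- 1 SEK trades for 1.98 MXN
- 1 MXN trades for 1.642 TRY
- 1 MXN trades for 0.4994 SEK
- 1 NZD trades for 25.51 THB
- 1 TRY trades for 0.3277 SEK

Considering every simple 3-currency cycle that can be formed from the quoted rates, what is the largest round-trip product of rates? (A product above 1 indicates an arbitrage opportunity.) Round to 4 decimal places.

1.0654

SEK→MXN→TRY→SEK: 1.98 × 1.642 × 0.3277 = 1.06541
SEK→THB→MXN→SEK: 3.588 × 0.5081 × 0.4994 = 0.91044
NZD→THB→MXN→NZD: 25.51 × 0.5081 × 0.06635 = 0.86000
Maximum is SEK→MXN→TRY→SEK at 1.0654; arbitrage exists.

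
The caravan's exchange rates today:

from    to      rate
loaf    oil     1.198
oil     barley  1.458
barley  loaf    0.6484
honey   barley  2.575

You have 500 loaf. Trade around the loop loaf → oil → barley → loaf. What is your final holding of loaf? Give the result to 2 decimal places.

566.27

500 loaf × 1.198 = 599 oil
599 oil × 1.458 = 873.342 barley
873.342 barley × 0.6484 = 566.2749528 loaf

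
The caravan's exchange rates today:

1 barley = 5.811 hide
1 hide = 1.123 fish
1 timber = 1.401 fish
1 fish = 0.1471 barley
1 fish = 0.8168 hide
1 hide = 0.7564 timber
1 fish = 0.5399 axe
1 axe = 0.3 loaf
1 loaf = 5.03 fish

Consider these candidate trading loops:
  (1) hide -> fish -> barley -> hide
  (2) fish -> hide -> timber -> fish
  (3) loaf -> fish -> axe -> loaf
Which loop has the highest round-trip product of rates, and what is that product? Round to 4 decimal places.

0.9599

(1) 1.123 × 0.1471 × 5.811 = 0.95994
(2) 0.8168 × 0.7564 × 1.401 = 0.86558
(3) 5.03 × 0.5399 × 0.3 = 0.81471
Highest is cycle (1) at 0.9599 (≤1, no arbitrage).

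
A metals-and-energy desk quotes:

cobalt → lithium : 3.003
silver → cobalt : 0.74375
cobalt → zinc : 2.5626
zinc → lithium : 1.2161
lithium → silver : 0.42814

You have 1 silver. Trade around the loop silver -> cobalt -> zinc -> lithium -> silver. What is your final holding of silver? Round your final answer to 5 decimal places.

0.99235

1 silver × 0.74375 = 0.74375 cobalt
0.74375 cobalt × 2.5626 = 1.90593375 zinc
1.90593375 zinc × 1.2161 = 2.317806033375 lithium
2.317806033375 lithium × 0.42814 = 0.9923454751291725 silver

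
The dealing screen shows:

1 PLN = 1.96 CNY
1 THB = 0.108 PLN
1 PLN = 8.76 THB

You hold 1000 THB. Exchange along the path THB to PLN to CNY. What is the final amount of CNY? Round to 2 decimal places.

1000 THB × 0.108 = 108 PLN
108 PLN × 1.96 = 211.68 CNY

211.68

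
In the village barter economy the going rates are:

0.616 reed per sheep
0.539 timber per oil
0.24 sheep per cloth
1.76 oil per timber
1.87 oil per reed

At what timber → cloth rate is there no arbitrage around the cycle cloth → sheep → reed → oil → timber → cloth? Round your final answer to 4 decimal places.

6.7109

Known legs of the cycle: 0.24 × 0.616 × 1.87 × 0.539 = 0.1490123712
For no arbitrage the full-cycle product must be 1, so the missing rate is 1 / 0.1490123712 ≈ 6.710852.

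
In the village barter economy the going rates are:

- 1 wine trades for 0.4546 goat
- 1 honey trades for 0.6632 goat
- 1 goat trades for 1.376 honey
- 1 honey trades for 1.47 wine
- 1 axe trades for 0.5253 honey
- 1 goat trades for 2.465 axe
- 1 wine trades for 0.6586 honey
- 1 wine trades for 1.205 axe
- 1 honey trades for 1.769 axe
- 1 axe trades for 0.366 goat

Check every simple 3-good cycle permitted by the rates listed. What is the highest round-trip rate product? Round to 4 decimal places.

axe→honey→wine→axe: 0.5253 × 1.47 × 1.205 = 0.93049
honey→wine→goat→honey: 1.47 × 0.4546 × 1.376 = 0.91953
axe→goat→honey→axe: 0.366 × 1.376 × 1.769 = 0.89090
axe→honey→goat→axe: 0.5253 × 0.6632 × 2.465 = 0.85875
Maximum is axe→honey→wine→axe at 0.9305; no arbitrage — every cycle loses value.

0.9305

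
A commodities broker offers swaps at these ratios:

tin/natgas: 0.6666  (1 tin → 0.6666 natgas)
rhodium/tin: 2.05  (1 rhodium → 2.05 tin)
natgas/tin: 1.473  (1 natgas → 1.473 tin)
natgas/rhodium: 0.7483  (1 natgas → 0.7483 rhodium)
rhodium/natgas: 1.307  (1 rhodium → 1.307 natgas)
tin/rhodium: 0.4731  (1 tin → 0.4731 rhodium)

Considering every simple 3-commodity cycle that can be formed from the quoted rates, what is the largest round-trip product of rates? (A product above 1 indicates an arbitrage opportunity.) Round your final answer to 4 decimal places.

1.0226

natgas→rhodium→tin→natgas: 0.7483 × 2.05 × 0.6666 = 1.02257
natgas→tin→rhodium→natgas: 1.473 × 0.4731 × 1.307 = 0.91082
Maximum is natgas→rhodium→tin→natgas at 1.0226; arbitrage exists.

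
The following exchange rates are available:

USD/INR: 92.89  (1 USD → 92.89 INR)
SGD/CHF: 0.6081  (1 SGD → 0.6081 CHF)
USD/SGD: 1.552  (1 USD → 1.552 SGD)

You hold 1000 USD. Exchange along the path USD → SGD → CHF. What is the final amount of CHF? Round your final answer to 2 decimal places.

943.77

1000 USD × 1.552 = 1552 SGD
1552 SGD × 0.6081 = 943.7712 CHF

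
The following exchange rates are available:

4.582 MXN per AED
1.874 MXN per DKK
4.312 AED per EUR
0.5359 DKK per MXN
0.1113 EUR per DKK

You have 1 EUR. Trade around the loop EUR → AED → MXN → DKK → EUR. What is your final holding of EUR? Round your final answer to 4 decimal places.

1 EUR × 4.312 = 4.312 AED
4.312 AED × 4.582 = 19.757584 MXN
19.757584 MXN × 0.5359 = 10.5880892656 DKK
10.5880892656 DKK × 0.1113 = 1.17845433526128 EUR

1.1785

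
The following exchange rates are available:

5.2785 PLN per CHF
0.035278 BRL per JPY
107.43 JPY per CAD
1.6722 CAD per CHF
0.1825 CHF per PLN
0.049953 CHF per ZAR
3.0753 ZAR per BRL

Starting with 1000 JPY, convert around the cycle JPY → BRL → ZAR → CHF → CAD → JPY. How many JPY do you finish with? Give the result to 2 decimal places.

1000 JPY × 0.035278 = 35.278 BRL
35.278 BRL × 3.0753 = 108.4904334 ZAR
108.4904334 ZAR × 0.049953 = 5.4194226196302 CHF
5.4194226196302 CHF × 1.6722 = 9.06235850454562044 CAD
9.06235850454562044 CAD × 107.43 = 973.5691741433360038692 JPY

973.57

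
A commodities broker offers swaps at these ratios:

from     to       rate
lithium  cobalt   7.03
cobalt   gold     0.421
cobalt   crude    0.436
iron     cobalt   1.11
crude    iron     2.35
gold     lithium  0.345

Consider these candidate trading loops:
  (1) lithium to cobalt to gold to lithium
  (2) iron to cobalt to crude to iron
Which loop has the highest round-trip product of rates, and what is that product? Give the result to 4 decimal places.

1.1373

(1) 7.03 × 0.421 × 0.345 = 1.02107
(2) 1.11 × 0.436 × 2.35 = 1.13731
Highest is cycle (2) at 1.1373 (>1, arbitrage).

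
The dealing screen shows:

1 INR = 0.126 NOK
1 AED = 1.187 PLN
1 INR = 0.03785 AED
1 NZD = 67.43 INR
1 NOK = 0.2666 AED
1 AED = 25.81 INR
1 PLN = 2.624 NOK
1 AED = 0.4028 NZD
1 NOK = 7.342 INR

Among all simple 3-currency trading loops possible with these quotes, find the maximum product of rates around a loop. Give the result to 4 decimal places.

AED→NZD→INR→AED: 0.4028 × 67.43 × 0.03785 = 1.02804
NOK→AED→INR→NOK: 0.2666 × 25.81 × 0.126 = 0.86700
NOK→AED→PLN→NOK: 0.2666 × 1.187 × 2.624 = 0.83038
Maximum is AED→NZD→INR→AED at 1.0280; arbitrage exists.

1.0280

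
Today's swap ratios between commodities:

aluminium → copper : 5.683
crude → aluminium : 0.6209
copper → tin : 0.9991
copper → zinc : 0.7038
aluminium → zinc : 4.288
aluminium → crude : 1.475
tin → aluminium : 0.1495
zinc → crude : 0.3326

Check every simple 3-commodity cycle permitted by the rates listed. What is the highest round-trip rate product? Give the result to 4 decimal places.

crude→aluminium→zinc→crude: 0.6209 × 4.288 × 0.3326 = 0.88552
tin→aluminium→copper→tin: 0.1495 × 5.683 × 0.9991 = 0.84884
Maximum is crude→aluminium→zinc→crude at 0.8855; no arbitrage — every cycle loses value.

0.8855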